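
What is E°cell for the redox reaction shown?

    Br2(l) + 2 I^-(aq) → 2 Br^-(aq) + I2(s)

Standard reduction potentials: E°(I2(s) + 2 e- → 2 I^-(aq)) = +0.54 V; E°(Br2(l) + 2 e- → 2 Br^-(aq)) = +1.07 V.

+0.53 V

Br2(l) gains electrons, so the Br₂/Br⁻ couple is the cathode; the I₂/I⁻ couple is the anode.
E°cell = E°(cathode) − E°(anode) = +1.07 − (+0.54) = +0.53 V.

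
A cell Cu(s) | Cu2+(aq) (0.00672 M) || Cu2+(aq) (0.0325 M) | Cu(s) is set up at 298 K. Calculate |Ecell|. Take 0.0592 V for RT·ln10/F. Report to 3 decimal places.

For a concentration cell E°cell = 0, since both electrodes use the same couple.
The compartment with the higher Cu2+(aq) concentration (0.0325 M) acts as the cathode; ions are reduced there and produced at the dilute (0.00672 M) anode.
With n = 2, Ecell = −(0.0592/2)·log([dilute]/[conc]) = −(0.0592/2)·log(0.00672/0.0325) = +0.020 V.

0.020 V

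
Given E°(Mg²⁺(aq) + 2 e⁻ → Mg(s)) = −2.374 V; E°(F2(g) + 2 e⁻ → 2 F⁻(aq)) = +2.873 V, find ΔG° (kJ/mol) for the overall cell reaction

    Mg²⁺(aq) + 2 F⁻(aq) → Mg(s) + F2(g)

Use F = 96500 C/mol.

+1013 kJ/mol

In the reaction as written Mg²⁺(aq) is reduced, so the Mg²⁺/Mg couple is the cathode and F₂/F⁻ is the anode.
E°cell = −2.374 − (+2.873) = −5.247 V; balancing electrons gives n = 2.
ΔG° = −nFE°cell = −(2)(96500)(−5.247) J/mol = +1013 kJ/mol.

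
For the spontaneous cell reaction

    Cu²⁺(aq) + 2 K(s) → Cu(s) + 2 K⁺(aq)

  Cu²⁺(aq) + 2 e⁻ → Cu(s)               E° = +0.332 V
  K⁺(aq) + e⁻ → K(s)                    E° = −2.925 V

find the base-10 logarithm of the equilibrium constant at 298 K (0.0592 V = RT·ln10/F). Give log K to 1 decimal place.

log K = 110.0

The Cu²⁺/Cu couple is reduced (cathode); E°cell = +0.332 − (−2.925) = +3.257 V with n = 2.
At equilibrium E = 0, so log K = nE°cell / 0.0592 = (2)(+3.257) / 0.0592 = 110.0.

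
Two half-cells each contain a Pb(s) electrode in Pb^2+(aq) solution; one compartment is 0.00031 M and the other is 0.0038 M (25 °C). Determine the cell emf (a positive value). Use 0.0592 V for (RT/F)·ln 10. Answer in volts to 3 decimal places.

0.032 V

For a concentration cell E°cell = 0, since both electrodes use the same couple.
The compartment with the higher Pb^2+(aq) concentration (0.0038 M) acts as the cathode; ions are reduced there and produced at the dilute (0.00031 M) anode.
With n = 2, Ecell = −(0.0592/2)·log([dilute]/[conc]) = −(0.0592/2)·log(0.00031/0.0038) = +0.032 V.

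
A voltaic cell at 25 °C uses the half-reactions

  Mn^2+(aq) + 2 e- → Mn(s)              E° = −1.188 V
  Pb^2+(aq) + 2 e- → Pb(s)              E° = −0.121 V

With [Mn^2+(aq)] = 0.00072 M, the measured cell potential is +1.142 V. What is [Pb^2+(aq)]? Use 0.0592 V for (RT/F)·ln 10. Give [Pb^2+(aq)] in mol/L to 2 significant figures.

With Pb²⁺/Pb at the cathode and Mn²⁺/Mn at the anode, E°cell = −0.121 − (−1.188) = +1.067 V (n = 2).
Rearranging E = E° − (0.0592/n)·log Q gives log Q = 2(+1.067 − (+1.142))/0.0592 = −2.534.
Balancing electrons gives Pb^2+(aq) + Mn(s) → Pb(s) + Mn^2+(aq); thus Q = [Mn^2+(aq)] / [Pb^2+(aq)].
Isolating [Pb^2+(aq)] in Q = 10^{−2.534} yields log [Pb^2+(aq)] = −0.609, i.e. 0.25 M.

0.25 M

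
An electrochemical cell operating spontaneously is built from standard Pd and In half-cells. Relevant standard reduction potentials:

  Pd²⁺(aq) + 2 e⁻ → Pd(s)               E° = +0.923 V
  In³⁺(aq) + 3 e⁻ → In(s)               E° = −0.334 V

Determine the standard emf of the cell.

The Pd²⁺/Pd couple has the higher E°, so Pd ion is reduced (cathode) and In is oxidized (anode).
E°cell = E°(cathode) − E°(anode) = +0.923 − (−0.334) = +1.257 V.

+1.257 V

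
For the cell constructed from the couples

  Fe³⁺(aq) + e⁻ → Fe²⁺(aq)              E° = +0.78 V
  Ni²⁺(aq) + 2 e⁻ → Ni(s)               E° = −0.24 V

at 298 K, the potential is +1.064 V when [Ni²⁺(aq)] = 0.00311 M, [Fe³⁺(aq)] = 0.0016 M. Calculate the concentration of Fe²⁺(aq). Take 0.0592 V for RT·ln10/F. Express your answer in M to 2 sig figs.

0.0052 M

With Fe³⁺/Fe²⁺ at the cathode and Ni²⁺/Ni at the anode, E°cell = +0.78 − (−0.24) = +1.02 V (n = 2).
Rearranging E = E° − (0.0592/n)·log Q gives log Q = 2(+1.02 − (+1.064))/0.0592 = −1.486.
The balanced reaction is 2 Fe³⁺(aq) + Ni(s) → 2 Fe²⁺(aq) + Ni²⁺(aq), so Q = ([Fe²⁺(aq)]^2·[Ni²⁺(aq)]) / [Fe³⁺(aq)]^2.
Substituting the known concentrations and solving, log [Fe²⁺(aq)] = −2.285 and [Fe²⁺(aq)] = 0.0052 M.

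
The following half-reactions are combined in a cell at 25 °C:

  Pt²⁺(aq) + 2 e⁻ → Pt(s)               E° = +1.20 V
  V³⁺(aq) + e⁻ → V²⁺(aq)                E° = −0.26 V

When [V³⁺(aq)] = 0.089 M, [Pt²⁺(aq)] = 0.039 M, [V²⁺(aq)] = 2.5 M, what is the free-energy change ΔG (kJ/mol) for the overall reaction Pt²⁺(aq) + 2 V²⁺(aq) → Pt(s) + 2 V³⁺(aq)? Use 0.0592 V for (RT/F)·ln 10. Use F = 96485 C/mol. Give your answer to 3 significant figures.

With Pt²⁺/Pt reduced at the cathode, E°cell = +1.20 − (−0.26) = +1.46 V and n = 2.
Here Q = [V³⁺(aq)]^2 / ([Pt²⁺(aq)]·[V²⁺(aq)]^2) = 0.0325 (log Q = −1.488), giving E = +1.46 − (0.0592/2)·(−1.488) = +1.5040 V.
Finally ΔG = −nFE = −(2)(96485 C/mol)(+1.5040 V) = −290 kJ/mol.

−290 kJ/mol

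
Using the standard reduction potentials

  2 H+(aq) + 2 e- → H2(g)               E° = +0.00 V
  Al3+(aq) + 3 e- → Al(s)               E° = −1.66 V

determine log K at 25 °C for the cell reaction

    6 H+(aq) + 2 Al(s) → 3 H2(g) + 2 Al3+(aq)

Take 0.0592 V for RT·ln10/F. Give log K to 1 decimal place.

The 2H⁺/H₂ couple is reduced (cathode); E°cell = +0.00 − (−1.66) = +1.66 V with n = 6.
At equilibrium E = 0, so log K = nE°cell / 0.0592 = (6)(+1.66) / 0.0592 = 168.2.

log K = 168.2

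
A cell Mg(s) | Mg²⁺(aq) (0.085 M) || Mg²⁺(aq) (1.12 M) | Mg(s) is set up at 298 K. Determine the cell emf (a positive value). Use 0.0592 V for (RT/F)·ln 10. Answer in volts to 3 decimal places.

0.033 V

For a concentration cell E°cell = 0, since both electrodes use the same couple.
The compartment with the higher Mg²⁺(aq) concentration (1.12 M) acts as the cathode; ions are reduced there and produced at the dilute (0.085 M) anode.
With n = 2, Ecell = −(0.0592/2)·log([dilute]/[conc]) = −(0.0592/2)·log(0.085/1.12) = +0.033 V.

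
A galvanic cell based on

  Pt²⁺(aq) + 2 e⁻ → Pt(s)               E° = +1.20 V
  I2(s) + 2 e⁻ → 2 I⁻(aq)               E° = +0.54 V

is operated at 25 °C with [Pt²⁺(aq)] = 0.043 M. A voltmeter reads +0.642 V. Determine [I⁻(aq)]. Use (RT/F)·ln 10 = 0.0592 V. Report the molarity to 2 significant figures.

With Pt²⁺/Pt at the cathode and I₂/I⁻ at the anode, E°cell = +1.20 − (+0.54) = +0.66 V (n = 2).
Since E = E° − (0.0592/n)·log Q, log Q = n(E° − E)/0.0592 = 0.608.
Balancing electrons gives Pt²⁺(aq) + 2 I⁻(aq) → Pt(s) + I2(s); thus Q = 1 / ([Pt²⁺(aq)]·[I⁻(aq)]^2).
Isolating [I⁻(aq)] in Q = 10^{0.608} yields log [I⁻(aq)] = 0.379, i.e. 2.4 M.

2.4 M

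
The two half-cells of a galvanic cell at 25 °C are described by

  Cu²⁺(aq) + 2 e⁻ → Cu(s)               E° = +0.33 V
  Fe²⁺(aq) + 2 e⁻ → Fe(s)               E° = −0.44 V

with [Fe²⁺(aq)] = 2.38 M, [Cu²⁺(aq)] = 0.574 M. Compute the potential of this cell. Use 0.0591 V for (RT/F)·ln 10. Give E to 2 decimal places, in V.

+0.75 V

Since E°(Cu²⁺/Cu) > E°(Fe²⁺/Fe), Cu²⁺/Cu serves as the cathode.
E°cell = +0.33 − (−0.44) = +0.77 V, with n = 2 electrons transferred.
The balanced reaction is Cu²⁺(aq) + Fe(s) → Cu(s) + Fe²⁺(aq), so Q = [Fe²⁺(aq)] / [Cu²⁺(aq)] = 4.15 and log Q = 0.618.
E = E° − (0.0591/n)·log Q = +0.77 − (0.0591/2)(0.618) = +0.75 V.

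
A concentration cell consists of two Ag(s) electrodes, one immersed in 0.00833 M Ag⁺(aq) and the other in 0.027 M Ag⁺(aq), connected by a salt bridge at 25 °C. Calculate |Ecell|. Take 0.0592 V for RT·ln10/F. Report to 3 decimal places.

0.030 V

For a concentration cell E°cell = 0, since both electrodes use the same couple.
The compartment with the higher Ag⁺(aq) concentration (0.027 M) acts as the cathode; ions are reduced there and produced at the dilute (0.00833 M) anode.
With n = 1, Ecell = −(0.0592/1)·log([dilute]/[conc]) = −(0.0592/1)·log(0.00833/0.027) = +0.030 V.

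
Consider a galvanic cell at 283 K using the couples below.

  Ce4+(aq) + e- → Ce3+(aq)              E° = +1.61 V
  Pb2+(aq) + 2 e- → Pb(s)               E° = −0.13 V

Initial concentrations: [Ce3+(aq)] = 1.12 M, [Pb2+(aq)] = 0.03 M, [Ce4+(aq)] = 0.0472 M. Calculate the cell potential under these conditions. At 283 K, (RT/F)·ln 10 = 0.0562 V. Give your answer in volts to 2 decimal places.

+1.71 V

Since E°(Ce⁴⁺/Ce³⁺) > E°(Pb²⁺/Pb), Ce⁴⁺/Ce³⁺ serves as the cathode.
E°cell = +1.61 − (−0.13) = +1.74 V, with n = 2 electrons transferred.
For the overall reaction 2 Ce4+(aq) + Pb(s) → 2 Ce3+(aq) + Pb2+(aq), Q = ([Ce3+(aq)]^2·[Pb2+(aq)]) / [Ce4+(aq)]^2 = 16.9, giving log Q = 1.228.
E = E° − (0.0562/n)·log Q = +1.74 − (0.0562/2)(1.228) = +1.71 V.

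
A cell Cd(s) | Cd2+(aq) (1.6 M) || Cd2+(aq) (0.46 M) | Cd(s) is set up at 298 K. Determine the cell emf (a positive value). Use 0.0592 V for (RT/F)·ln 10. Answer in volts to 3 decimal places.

For a concentration cell E°cell = 0, since both electrodes use the same couple.
The compartment with the higher Cd2+(aq) concentration (1.6 M) acts as the cathode; ions are reduced there and produced at the dilute (0.46 M) anode.
With n = 2, Ecell = −(0.0592/2)·log([dilute]/[conc]) = −(0.0592/2)·log(0.46/1.6) = +0.016 V.

0.016 V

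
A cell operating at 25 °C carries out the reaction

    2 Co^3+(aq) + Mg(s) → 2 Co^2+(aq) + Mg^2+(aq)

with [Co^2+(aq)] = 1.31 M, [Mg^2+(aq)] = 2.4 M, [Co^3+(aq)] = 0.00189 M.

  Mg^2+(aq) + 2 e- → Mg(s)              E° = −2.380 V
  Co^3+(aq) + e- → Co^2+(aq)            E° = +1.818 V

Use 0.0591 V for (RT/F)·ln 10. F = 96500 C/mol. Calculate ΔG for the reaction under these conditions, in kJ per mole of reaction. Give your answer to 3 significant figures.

−776 kJ/mol

E°cell = +1.818 − (−2.380) = +4.198 V; the balanced reaction transfers n = 2 electrons.
Here Q = ([Co^2+(aq)]^2·[Mg^2+(aq)]) / [Co^3+(aq)]^2 = 1.15×10^6 (log Q = 6.062), giving E = +4.198 − (0.0591/2)·(6.062) = +4.0189 V.
Finally ΔG = −nFE = −(2)(96500 C/mol)(+4.0189 V) = −776 kJ/mol.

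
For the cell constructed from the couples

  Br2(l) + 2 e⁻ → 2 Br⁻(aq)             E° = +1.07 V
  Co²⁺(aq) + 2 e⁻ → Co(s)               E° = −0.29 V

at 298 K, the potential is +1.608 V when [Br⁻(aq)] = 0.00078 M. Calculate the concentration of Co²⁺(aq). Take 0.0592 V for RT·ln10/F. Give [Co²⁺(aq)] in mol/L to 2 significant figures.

0.0069 M

With Br₂/Br⁻ at the cathode and Co²⁺/Co at the anode, E°cell = +1.07 − (−0.29) = +1.36 V (n = 2).
From the Nernst equation, log Q = n(E° − E)/0.0592 = 2·(+1.36 − (+1.608))/0.0592 = −8.378.
The balanced reaction is Br2(l) + Co(s) → 2 Br⁻(aq) + Co²⁺(aq), so Q = [Br⁻(aq)]^2·[Co²⁺(aq)].
Isolating [Co²⁺(aq)] in Q = 10^{−8.378} yields log [Co²⁺(aq)] = −2.162, i.e. 0.0069 M.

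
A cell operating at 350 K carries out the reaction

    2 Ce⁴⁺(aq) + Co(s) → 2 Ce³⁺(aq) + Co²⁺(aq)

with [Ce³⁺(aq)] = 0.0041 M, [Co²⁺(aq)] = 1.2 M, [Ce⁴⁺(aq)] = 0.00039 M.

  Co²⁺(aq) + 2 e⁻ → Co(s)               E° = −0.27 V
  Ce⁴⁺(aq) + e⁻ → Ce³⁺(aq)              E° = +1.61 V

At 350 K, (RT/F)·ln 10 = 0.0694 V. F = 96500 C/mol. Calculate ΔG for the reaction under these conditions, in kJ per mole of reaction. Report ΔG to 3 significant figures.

−349 kJ/mol

E°cell = +1.61 − (−0.27) = +1.88 V; the balanced reaction transfers n = 2 electrons.
Here Q = ([Ce³⁺(aq)]^2·[Co²⁺(aq)]) / [Ce⁴⁺(aq)]^2 = 133 (log Q = 2.123), giving E = +1.88 − (0.0694/2)·(2.123) = +1.8063 V.
ΔG = −nFE = −(2)(96500)(+1.8063) J/mol = −349 kJ/mol.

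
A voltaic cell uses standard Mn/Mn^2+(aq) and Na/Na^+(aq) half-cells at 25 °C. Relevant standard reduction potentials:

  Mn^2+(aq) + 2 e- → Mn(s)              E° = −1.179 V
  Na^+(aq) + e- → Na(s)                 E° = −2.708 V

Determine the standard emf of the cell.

Of the two couples in this cell, the one with the more positive reduction potential is reduced at the cathode: here that is Mn²⁺/Mn (−1.179 V); Na⁺/Na (−2.708 V) is the anode.
E°cell = E°(cathode) − E°(anode) = −1.179 − (−2.708) = +1.529 V.

+1.529 V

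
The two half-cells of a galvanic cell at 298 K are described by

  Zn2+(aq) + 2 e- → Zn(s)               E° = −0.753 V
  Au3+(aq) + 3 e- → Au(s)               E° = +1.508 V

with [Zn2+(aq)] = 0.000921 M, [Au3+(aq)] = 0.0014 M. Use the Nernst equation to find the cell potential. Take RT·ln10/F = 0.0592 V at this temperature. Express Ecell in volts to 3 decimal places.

Au³⁺/Au is reduced (cathode, E° = +1.508 V) and Zn²⁺/Zn is oxidized (anode).
E°cell = +1.508 − (−0.753) = +2.261 V, with n = 6 electrons transferred.
For the overall reaction 2 Au3+(aq) + 3 Zn(s) → 2 Au(s) + 3 Zn2+(aq), Q = [Zn2+(aq)]^3 / [Au3+(aq)]^2 = 0.000399, giving log Q = −3.399.
Applying E = E° − (RT ln10/nF)·log Q gives +2.261 − (0.0592/6)(−3.399) = +2.295 V.

+2.295 V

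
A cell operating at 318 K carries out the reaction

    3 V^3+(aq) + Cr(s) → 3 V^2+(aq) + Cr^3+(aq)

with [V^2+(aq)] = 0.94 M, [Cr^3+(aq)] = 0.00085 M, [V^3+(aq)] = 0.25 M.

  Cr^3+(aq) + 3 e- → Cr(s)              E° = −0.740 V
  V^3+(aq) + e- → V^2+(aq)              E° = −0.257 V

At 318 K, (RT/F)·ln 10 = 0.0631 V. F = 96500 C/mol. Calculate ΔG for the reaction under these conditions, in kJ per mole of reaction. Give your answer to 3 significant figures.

E°cell = −0.257 − (−0.740) = +0.483 V; the balanced reaction transfers n = 3 electrons.
Here Q = ([V^2+(aq)]^3·[Cr^3+(aq)]) / [V^3+(aq)]^3 = 0.0452 (log Q = −1.345), giving E = +0.483 − (0.0631/3)·(−1.345) = +0.5113 V.
ΔG = −nFE = −(3)(96500)(+0.5113) J/mol = −148 kJ/mol.

−148 kJ/mol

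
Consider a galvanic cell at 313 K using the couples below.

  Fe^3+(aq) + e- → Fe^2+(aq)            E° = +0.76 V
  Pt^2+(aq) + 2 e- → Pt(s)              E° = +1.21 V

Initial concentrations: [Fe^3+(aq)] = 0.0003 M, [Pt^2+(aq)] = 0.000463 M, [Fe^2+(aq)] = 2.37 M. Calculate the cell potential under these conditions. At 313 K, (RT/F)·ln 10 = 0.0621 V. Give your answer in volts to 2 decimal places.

Pt²⁺/Pt is reduced (cathode, E° = +1.21 V) and Fe³⁺/Fe²⁺ is oxidized (anode).
The standard potential is +1.21 − (+0.76) = +0.45 V and the balanced reaction transfers n = 2 electrons.
For the overall reaction Pt^2+(aq) + 2 Fe^2+(aq) → Pt(s) + 2 Fe^3+(aq), Q = [Fe^3+(aq)]^2 / ([Pt^2+(aq)]·[Fe^2+(aq)]^2) = 3.46×10^−5, giving log Q = −4.461.
E = E° − (0.0621/n)·log Q = +0.45 − (0.0621/2)(−4.461) = +0.59 V.

+0.59 V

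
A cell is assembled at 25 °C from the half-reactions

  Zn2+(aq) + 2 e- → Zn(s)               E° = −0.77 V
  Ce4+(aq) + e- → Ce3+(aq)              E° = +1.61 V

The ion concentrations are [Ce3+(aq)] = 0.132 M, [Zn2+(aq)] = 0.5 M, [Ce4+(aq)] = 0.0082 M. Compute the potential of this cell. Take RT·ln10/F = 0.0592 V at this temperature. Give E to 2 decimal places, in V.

+2.32 V

Ce⁴⁺/Ce³⁺ is reduced (cathode, E° = +1.61 V) and Zn²⁺/Zn is oxidized (anode).
E°cell = E°cat − E°an = +1.61 − (−0.77) = +2.38 V; n = 2.
The balanced reaction is 2 Ce4+(aq) + Zn(s) → 2 Ce3+(aq) + Zn2+(aq), so Q = ([Ce3+(aq)]^2·[Zn2+(aq)]) / [Ce4+(aq)]^2 = 130 and log Q = 2.112.
By the Nernst equation, E = +2.38 − (0.0592/2)·(2.112) = +2.32 V.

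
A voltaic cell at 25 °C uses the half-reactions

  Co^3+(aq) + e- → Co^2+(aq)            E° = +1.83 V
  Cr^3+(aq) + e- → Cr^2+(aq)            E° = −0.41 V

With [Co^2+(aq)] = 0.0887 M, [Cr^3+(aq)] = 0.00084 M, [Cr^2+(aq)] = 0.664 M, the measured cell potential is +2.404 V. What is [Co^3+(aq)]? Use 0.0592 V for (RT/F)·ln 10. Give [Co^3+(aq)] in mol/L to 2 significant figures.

With Co³⁺/Co²⁺ at the cathode and Cr³⁺/Cr²⁺ at the anode, E°cell = +1.83 − (−0.41) = +2.24 V (n = 1).
Since E = E° − (0.0592/n)·log Q, log Q = n(E° − E)/0.0592 = −2.770.
Balancing electrons gives Co^3+(aq) + Cr^2+(aq) → Co^2+(aq) + Cr^3+(aq); thus Q = ([Co^2+(aq)]·[Cr^3+(aq)]) / ([Co^3+(aq)]·[Cr^2+(aq)]).
Isolating [Co^3+(aq)] in Q = 10^{−2.770} yields log [Co^3+(aq)] = −1.180, i.e. 0.066 M.

0.066 M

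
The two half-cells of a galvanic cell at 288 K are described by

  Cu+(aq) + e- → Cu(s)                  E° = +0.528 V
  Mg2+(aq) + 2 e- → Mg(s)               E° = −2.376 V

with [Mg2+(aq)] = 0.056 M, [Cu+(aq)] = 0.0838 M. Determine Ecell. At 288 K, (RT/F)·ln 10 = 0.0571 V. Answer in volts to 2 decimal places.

The Cu⁺/Cu couple has the more positive E°, so it is the cathode; Mg²⁺/Mg is the anode.
E°cell = +0.528 − (−2.376) = +2.904 V, with n = 2 electrons transferred.
The balanced reaction is 2 Cu+(aq) + Mg(s) → 2 Cu(s) + Mg2+(aq), so Q = [Mg2+(aq)] / [Cu+(aq)]^2 = 7.97 and log Q = 0.902.
Applying E = E° − (RT ln10/nF)·log Q gives +2.904 − (0.0571/2)(0.902) = +2.88 V.

+2.88 V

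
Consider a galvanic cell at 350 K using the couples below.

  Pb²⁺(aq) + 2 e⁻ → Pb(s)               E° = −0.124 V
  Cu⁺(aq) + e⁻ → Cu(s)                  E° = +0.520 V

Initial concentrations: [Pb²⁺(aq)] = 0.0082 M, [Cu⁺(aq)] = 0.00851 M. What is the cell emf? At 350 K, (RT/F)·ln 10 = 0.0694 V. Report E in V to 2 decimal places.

+0.57 V

Since E°(Cu⁺/Cu) > E°(Pb²⁺/Pb), Cu⁺/Cu serves as the cathode.
E°cell = E°cat − E°an = +0.520 − (−0.124) = +0.644 V; n = 2.
The balanced reaction is 2 Cu⁺(aq) + Pb(s) → 2 Cu(s) + Pb²⁺(aq), so Q = [Pb²⁺(aq)] / [Cu⁺(aq)]^2 = 113 and log Q = 2.054.
Applying E = E° − (RT ln10/nF)·log Q gives +0.644 − (0.0694/2)(2.054) = +0.57 V.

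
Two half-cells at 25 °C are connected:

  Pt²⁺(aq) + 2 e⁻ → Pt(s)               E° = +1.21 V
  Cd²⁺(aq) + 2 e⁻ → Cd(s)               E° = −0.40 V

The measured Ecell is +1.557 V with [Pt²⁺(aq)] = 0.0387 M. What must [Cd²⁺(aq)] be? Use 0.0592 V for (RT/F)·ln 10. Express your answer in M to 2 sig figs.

2.4 M

Pt²⁺/Pt is the cathode (higher E°); E°cell = +1.21 − (−0.40) = +1.61 V with n = 2.
Since E = E° − (0.0592/n)·log Q, log Q = n(E° − E)/0.0592 = 1.791.
Balancing electrons gives Pt²⁺(aq) + Cd(s) → Pt(s) + Cd²⁺(aq); thus Q = [Cd²⁺(aq)] / [Pt²⁺(aq)].
Substituting the known concentrations and solving, log [Cd²⁺(aq)] = 0.379 and [Cd²⁺(aq)] = 2.4 M.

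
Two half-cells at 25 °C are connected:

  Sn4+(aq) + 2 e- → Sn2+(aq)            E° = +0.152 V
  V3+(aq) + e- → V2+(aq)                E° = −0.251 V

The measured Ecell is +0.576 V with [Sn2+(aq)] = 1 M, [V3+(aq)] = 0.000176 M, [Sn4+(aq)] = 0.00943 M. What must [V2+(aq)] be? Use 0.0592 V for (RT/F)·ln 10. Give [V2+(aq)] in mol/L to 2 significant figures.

1.5 M

With Sn⁴⁺/Sn²⁺ at the cathode and V³⁺/V²⁺ at the anode, E°cell = +0.152 − (−0.251) = +0.403 V (n = 2).
Since E = E° − (0.0592/n)·log Q, log Q = n(E° − E)/0.0592 = −5.845.
The balanced reaction is Sn4+(aq) + 2 V2+(aq) → Sn2+(aq) + 2 V3+(aq), so Q = ([Sn2+(aq)]·[V3+(aq)]^2) / ([Sn4+(aq)]·[V2+(aq)]^2).
Solving for the unknown gives log [V2+(aq)] = 0.181, so [V2+(aq)] ≈ 1.5 M.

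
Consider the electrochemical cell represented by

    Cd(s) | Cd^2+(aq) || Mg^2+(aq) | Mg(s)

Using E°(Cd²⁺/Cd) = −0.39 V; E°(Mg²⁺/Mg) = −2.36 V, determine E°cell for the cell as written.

−1.97 V

By convention the left-hand electrode in cell notation is the anode (oxidation) and the right-hand electrode is the cathode (reduction).
E°cell = E°(right) − E°(left) = −2.36 − (−0.39) = −1.97 V.
The negative sign shows that, as written, the cell would require an external voltage to drive the reaction.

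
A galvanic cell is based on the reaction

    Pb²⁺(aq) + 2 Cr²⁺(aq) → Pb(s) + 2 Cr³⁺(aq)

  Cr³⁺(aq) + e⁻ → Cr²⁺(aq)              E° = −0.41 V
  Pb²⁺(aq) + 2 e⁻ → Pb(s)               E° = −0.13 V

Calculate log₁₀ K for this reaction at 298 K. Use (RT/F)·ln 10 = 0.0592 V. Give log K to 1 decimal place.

log K = 9.5

The Pb²⁺/Pb couple is reduced (cathode); E°cell = −0.13 − (−0.41) = +0.28 V with n = 2.
At equilibrium E = 0, so log K = nE°cell / 0.0592 = (2)(+0.28) / 0.0592 = 9.5.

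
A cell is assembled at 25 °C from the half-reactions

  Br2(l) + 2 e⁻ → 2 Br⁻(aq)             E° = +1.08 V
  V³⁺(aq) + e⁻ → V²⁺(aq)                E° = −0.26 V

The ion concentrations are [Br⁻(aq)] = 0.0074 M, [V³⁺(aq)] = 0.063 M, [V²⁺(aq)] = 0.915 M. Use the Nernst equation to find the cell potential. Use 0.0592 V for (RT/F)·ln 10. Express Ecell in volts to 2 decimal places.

Br₂/Br⁻ is reduced (cathode, E° = +1.08 V) and V³⁺/V²⁺ is oxidized (anode).
E°cell = E°cat − E°an = +1.08 − (−0.26) = +1.34 V; n = 2.
For the overall reaction Br2(l) + 2 V²⁺(aq) → 2 Br⁻(aq) + 2 V³⁺(aq), Q = ([Br⁻(aq)]^2·[V³⁺(aq)]^2) / [V²⁺(aq)]^2 = 2.6×10^−7, giving log Q = −6.586.
Applying E = E° − (RT ln10/nF)·log Q gives +1.34 − (0.0592/2)(−6.586) = +1.53 V.

+1.53 V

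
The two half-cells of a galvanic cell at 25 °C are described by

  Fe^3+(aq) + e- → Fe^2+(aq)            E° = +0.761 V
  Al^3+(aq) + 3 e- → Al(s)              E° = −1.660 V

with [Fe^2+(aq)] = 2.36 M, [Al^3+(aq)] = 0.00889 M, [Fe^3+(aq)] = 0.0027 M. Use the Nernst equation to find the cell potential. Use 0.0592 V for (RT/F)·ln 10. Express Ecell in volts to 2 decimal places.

The Fe³⁺/Fe²⁺ couple has the more positive E°, so it is the cathode; Al³⁺/Al is the anode.
The standard potential is +0.761 − (−1.660) = +2.421 V and the balanced reaction transfers n = 3 electrons.
For the overall reaction 3 Fe^3+(aq) + Al(s) → 3 Fe^2+(aq) + Al^3+(aq), Q = ([Fe^2+(aq)]^3·[Al^3+(aq)]) / [Fe^3+(aq)]^3 = 5.94×10^6, giving log Q = 6.774.
Applying E = E° − (RT ln10/nF)·log Q gives +2.421 − (0.0592/3)(6.774) = +2.29 V.

+2.29 V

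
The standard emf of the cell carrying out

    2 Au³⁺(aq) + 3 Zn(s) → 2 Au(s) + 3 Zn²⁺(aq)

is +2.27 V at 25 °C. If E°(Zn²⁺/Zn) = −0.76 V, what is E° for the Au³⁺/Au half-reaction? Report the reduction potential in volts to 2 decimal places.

+1.51 V

In the reaction as written the Au³⁺/Au couple is reduced (cathode) and Zn²⁺/Zn is oxidized (anode), so E°cell = E°(Au³⁺/Au) − E°(Zn²⁺/Zn).
E°(Au³⁺/Au) = E°cell + E°(anode) = +2.27 + (−0.76) = +1.51 V.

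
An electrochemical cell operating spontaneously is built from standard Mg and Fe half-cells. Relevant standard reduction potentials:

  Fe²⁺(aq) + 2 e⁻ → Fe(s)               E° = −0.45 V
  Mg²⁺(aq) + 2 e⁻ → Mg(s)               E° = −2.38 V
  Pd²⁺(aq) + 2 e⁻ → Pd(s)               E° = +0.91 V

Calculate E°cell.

The Fe²⁺/Fe couple has the higher E°, so Fe ion is reduced (cathode) and Mg is oxidized (anode).
E°cell = E°(cathode) − E°(anode) = −0.45 − (−2.38) = +1.93 V.

+1.93 V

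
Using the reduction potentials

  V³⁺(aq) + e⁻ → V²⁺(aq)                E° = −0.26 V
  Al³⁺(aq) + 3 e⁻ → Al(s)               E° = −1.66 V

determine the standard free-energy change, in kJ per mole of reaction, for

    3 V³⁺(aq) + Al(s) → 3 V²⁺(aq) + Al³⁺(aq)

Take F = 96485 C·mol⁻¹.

In the reaction as written V³⁺(aq) is reduced, so the V³⁺/V²⁺ couple is the cathode and Al³⁺/Al is the anode.
E°cell = −0.26 − (−1.66) = +1.40 V; balancing electrons gives n = 3.
ΔG° = −nFE°cell = −(3)(96485)(+1.40) J/mol = −405 kJ/mol.

−405 kJ/mol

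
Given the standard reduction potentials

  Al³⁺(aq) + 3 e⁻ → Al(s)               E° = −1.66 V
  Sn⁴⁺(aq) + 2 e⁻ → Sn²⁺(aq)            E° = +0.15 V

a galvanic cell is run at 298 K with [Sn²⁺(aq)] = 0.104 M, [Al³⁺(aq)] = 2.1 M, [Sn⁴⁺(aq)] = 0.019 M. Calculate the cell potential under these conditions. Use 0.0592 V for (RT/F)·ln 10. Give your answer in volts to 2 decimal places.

+1.78 V

Sn⁴⁺/Sn²⁺ is reduced (cathode, E° = +0.15 V) and Al³⁺/Al is oxidized (anode).
The standard potential is +0.15 − (−1.66) = +1.81 V and the balanced reaction transfers n = 6 electrons.
The balanced reaction is 3 Sn⁴⁺(aq) + 2 Al(s) → 3 Sn²⁺(aq) + 2 Al³⁺(aq), so Q = ([Sn²⁺(aq)]^3·[Al³⁺(aq)]^2) / [Sn⁴⁺(aq)]^3 = 723 and log Q = 2.859.
By the Nernst equation, E = +1.81 − (0.0592/6)·(2.859) = +1.78 V.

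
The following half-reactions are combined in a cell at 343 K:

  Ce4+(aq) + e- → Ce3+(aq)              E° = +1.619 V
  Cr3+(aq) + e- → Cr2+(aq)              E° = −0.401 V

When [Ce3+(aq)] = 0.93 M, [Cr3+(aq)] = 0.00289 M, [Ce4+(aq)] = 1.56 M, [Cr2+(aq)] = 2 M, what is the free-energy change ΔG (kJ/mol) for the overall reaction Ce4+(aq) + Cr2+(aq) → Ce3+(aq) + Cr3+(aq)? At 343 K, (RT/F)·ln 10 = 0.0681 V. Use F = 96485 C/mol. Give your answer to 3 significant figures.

−215 kJ/mol

The standard cell potential is +1.619 − (−0.401) = +2.020 V, with n = 1 electron in the balanced equation.
The reaction quotient is ([Ce3+(aq)]·[Cr3+(aq)]) / ([Ce4+(aq)]·[Cr2+(aq)]) = 0.000861; by Nernst, E = +2.020 − (0.0681/1)(−3.065) = +2.2287 V.
Then ΔG = −nFE = −1 × 96485 × +2.2287 J/mol = −215 kJ/mol.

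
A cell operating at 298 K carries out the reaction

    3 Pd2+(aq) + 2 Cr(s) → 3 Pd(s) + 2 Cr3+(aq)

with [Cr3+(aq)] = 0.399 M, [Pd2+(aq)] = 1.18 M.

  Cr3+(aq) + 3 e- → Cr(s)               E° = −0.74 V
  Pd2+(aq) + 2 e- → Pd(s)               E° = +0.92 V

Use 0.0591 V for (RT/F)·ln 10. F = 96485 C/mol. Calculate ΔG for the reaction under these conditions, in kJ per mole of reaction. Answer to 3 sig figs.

E°cell = +0.92 − (−0.74) = +1.66 V; the balanced reaction transfers n = 6 electrons.
The reaction quotient is [Cr3+(aq)]^2 / [Pd2+(aq)]^3 = 0.0969; by Nernst, E = +1.66 − (0.0591/6)(−1.014) = +1.6700 V.
Finally ΔG = −nFE = −(6)(96485 C/mol)(+1.6700 V) = −967 kJ/mol.

−967 kJ/mol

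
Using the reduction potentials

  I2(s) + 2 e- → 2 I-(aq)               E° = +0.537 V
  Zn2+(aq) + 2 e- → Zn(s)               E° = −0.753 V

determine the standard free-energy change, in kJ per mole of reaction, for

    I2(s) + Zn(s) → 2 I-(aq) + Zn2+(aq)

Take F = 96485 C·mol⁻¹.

In the reaction as written I2(s) is reduced, so the I₂/I⁻ couple is the cathode and Zn²⁺/Zn is the anode.
E°cell = +0.537 − (−0.753) = +1.290 V; balancing electrons gives n = 2.
ΔG° = −nFE°cell = −(2)(96485)(+1.290) J/mol = −249 kJ/mol.

−249 kJ/mol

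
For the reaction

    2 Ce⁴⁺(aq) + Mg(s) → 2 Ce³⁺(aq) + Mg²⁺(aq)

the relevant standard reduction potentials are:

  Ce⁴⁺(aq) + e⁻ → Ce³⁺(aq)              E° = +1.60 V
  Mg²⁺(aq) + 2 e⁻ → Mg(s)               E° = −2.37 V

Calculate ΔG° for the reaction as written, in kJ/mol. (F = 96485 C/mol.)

−766 kJ/mol

In the reaction as written Ce⁴⁺(aq) is reduced, so the Ce⁴⁺/Ce³⁺ couple is the cathode and Mg²⁺/Mg is the anode.
E°cell = +1.60 − (−2.37) = +3.97 V; balancing electrons gives n = 2.
ΔG° = −nFE°cell = −(2)(96485)(+3.97) J/mol = −766 kJ/mol.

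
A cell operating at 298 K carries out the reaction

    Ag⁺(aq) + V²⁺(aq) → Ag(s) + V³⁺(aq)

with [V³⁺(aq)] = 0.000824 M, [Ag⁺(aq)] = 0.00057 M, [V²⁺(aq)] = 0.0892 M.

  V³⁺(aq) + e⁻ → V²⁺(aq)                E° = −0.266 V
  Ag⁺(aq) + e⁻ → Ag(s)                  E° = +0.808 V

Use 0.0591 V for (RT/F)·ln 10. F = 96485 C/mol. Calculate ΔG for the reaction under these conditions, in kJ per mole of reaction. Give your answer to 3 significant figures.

With Ag⁺/Ag reduced at the cathode, E°cell = +0.808 − (−0.266) = +1.074 V and n = 1.
Q = [V³⁺(aq)] / ([Ag⁺(aq)]·[V²⁺(aq)]) = 16.2, so log Q = 1.210 and E = +1.074 − (0.0591/1)(1.210) = +1.0025 V.
Finally ΔG = −nFE = −(1)(96485 C/mol)(+1.0025 V) = −96.7 kJ/mol.

−96.7 kJ/mol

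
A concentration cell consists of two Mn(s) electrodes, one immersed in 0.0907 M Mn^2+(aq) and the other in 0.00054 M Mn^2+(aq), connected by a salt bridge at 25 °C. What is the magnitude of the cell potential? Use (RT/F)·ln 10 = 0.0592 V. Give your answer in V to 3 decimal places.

For a concentration cell E°cell = 0, since both electrodes use the same couple.
The compartment with the higher Mn^2+(aq) concentration (0.0907 M) acts as the cathode; ions are reduced there and produced at the dilute (0.00054 M) anode.
With n = 2, Ecell = −(0.0592/2)·log([dilute]/[conc]) = −(0.0592/2)·log(0.00054/0.0907) = +0.066 V.

0.066 V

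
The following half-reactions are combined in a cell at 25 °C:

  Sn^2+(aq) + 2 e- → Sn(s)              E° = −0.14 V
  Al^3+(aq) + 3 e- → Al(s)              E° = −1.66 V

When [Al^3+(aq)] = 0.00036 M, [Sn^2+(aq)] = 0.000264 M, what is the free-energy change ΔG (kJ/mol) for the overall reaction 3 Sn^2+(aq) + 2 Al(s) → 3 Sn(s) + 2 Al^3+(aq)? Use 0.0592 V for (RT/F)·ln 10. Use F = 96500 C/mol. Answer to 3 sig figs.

With Sn²⁺/Sn reduced at the cathode, E°cell = −0.14 − (−1.66) = +1.52 V and n = 6.
The reaction quotient is [Al^3+(aq)]^2 / [Sn^2+(aq)]^3 = 7.04×10^3; by Nernst, E = +1.52 − (0.0592/6)(3.848) = +1.4820 V.
Finally ΔG = −nFE = −(6)(96500 C/mol)(+1.4820 V) = −858 kJ/mol.

−858 kJ/mol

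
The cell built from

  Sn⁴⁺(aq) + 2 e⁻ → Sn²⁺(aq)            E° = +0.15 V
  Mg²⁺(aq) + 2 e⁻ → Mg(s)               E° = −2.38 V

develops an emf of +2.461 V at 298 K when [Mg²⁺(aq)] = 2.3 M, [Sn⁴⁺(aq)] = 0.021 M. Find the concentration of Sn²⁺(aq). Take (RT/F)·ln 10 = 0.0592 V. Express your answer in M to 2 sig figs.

2.0 M

Sn⁴⁺/Sn²⁺ is the cathode (higher E°); E°cell = +0.15 − (−2.38) = +2.53 V with n = 2.
Rearranging E = E° − (0.0592/n)·log Q gives log Q = 2(+2.53 − (+2.461))/0.0592 = 2.331.
The balanced reaction is Sn⁴⁺(aq) + Mg(s) → Sn²⁺(aq) + Mg²⁺(aq), so Q = ([Sn²⁺(aq)]·[Mg²⁺(aq)]) / [Sn⁴⁺(aq)].
Solving for the unknown gives log [Sn²⁺(aq)] = 0.291, so [Sn²⁺(aq)] ≈ 2.0 M.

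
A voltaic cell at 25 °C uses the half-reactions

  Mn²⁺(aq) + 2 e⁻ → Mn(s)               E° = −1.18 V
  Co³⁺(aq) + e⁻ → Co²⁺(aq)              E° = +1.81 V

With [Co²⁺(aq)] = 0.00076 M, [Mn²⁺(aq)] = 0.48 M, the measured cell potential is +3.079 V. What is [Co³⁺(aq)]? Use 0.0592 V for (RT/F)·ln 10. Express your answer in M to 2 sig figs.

With Co³⁺/Co²⁺ at the cathode and Mn²⁺/Mn at the anode, E°cell = +1.81 − (−1.18) = +2.99 V (n = 2).
Since E = E° − (0.0592/n)·log Q, log Q = n(E° − E)/0.0592 = −3.007.
Balancing electrons gives 2 Co³⁺(aq) + Mn(s) → 2 Co²⁺(aq) + Mn²⁺(aq); thus Q = ([Co²⁺(aq)]^2·[Mn²⁺(aq)]) / [Co³⁺(aq)]^2.
Substituting the known concentrations and solving, log [Co³⁺(aq)] = −1.775 and [Co³⁺(aq)] = 0.017 M.

0.017 M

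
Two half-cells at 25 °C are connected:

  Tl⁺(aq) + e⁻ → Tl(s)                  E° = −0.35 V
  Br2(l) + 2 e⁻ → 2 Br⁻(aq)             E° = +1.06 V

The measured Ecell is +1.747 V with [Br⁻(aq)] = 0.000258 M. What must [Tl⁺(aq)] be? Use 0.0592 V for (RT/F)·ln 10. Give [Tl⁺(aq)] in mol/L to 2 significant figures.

0.0079 M

With Br₂/Br⁻ at the cathode and Tl⁺/Tl at the anode, E°cell = +1.06 − (−0.35) = +1.41 V (n = 2).
Since E = E° − (0.0592/n)·log Q, log Q = n(E° − E)/0.0592 = −11.385.
Balancing electrons gives Br2(l) + 2 Tl(s) → 2 Br⁻(aq) + 2 Tl⁺(aq); thus Q = [Br⁻(aq)]^2·[Tl⁺(aq)]^2.
Solving for the unknown gives log [Tl⁺(aq)] = −2.104, so [Tl⁺(aq)] ≈ 0.0079 M.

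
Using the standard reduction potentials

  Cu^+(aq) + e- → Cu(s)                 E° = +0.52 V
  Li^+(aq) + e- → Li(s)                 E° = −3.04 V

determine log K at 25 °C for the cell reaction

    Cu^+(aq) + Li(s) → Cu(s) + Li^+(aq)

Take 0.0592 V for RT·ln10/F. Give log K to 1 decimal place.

log K = 60.1

The Cu⁺/Cu couple is reduced (cathode); E°cell = +0.52 − (−3.04) = +3.56 V with n = 1.
At equilibrium E = 0, so log K = nE°cell / 0.0592 = (1)(+3.56) / 0.0592 = 60.1.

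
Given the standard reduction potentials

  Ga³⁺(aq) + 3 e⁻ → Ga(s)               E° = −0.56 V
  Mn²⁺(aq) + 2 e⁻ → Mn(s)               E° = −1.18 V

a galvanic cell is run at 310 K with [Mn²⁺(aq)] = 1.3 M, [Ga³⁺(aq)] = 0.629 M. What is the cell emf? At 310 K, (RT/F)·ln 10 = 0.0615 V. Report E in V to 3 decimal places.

Ga³⁺/Ga is reduced (cathode, E° = −0.56 V) and Mn²⁺/Mn is oxidized (anode).
E°cell = −0.56 − (−1.18) = +0.62 V, with n = 6 electrons transferred.
Balancing gives 2 Ga³⁺(aq) + 3 Mn(s) → 2 Ga(s) + 3 Mn²⁺(aq); hence Q = [Mn²⁺(aq)]^3 / [Ga³⁺(aq)]^2 = 5.55 (log Q = 0.745).
By the Nernst equation, E = +0.62 − (0.0615/6)·(0.745) = +0.612 V.

+0.612 V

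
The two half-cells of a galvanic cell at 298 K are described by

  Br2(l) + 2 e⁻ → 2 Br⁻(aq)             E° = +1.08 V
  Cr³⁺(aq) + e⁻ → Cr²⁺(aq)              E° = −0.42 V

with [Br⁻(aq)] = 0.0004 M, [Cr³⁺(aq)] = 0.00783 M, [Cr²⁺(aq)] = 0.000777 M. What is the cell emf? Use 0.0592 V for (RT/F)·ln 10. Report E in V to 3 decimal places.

+1.642 V

Br₂/Br⁻ is reduced (cathode, E° = +1.08 V) and Cr³⁺/Cr²⁺ is oxidized (anode).
E°cell = +1.08 − (−0.42) = +1.50 V, with n = 2 electrons transferred.
For the overall reaction Br2(l) + 2 Cr²⁺(aq) → 2 Br⁻(aq) + 2 Cr³⁺(aq), Q = ([Br⁻(aq)]^2·[Cr³⁺(aq)]^2) / [Cr²⁺(aq)]^2 = 1.62×10^−5, giving log Q = −4.789.
Applying E = E° − (RT ln10/nF)·log Q gives +1.50 − (0.0592/2)(−4.789) = +1.642 V.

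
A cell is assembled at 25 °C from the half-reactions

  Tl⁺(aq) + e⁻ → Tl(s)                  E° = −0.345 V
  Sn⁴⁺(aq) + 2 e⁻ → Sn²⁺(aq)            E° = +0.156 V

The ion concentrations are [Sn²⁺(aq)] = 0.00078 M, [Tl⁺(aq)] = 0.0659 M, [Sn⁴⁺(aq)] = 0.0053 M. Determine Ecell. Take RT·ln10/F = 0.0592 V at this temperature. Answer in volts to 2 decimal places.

+0.60 V

Sn⁴⁺/Sn²⁺ is reduced (cathode, E° = +0.156 V) and Tl⁺/Tl is oxidized (anode).
E°cell = E°cat − E°an = +0.156 − (−0.345) = +0.501 V; n = 2.
Balancing gives Sn⁴⁺(aq) + 2 Tl(s) → Sn²⁺(aq) + 2 Tl⁺(aq); hence Q = ([Sn²⁺(aq)]·[Tl⁺(aq)]^2) / [Sn⁴⁺(aq)] = 0.000639 (log Q = −3.194).
E = E° − (0.0592/n)·log Q = +0.501 − (0.0592/2)(−3.194) = +0.60 V.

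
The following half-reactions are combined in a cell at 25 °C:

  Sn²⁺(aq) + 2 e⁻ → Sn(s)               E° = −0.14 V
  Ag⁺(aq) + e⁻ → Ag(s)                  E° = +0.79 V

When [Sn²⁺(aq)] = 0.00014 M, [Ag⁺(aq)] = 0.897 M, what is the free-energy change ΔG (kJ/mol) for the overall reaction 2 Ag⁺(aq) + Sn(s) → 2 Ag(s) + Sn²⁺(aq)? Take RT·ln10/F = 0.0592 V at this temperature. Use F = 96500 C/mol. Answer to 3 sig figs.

E°cell = +0.79 − (−0.14) = +0.93 V; the balanced reaction transfers n = 2 electrons.
The reaction quotient is [Sn²⁺(aq)] / [Ag⁺(aq)]^2 = 0.000174; by Nernst, E = +0.93 − (0.0592/2)(−3.759) = +1.0413 V.
Finally ΔG = −nFE = −(2)(96500 C/mol)(+1.0413 V) = −201 kJ/mol.

−201 kJ/mol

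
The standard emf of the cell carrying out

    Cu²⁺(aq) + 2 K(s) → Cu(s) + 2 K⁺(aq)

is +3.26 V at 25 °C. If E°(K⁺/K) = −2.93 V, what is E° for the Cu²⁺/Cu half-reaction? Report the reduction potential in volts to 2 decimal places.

+0.33 V

In the reaction as written the Cu²⁺/Cu couple is reduced (cathode) and K⁺/K is oxidized (anode), so E°cell = E°(Cu²⁺/Cu) − E°(K⁺/K).
E°(Cu²⁺/Cu) = E°cell + E°(anode) = +3.26 + (−2.93) = +0.33 V.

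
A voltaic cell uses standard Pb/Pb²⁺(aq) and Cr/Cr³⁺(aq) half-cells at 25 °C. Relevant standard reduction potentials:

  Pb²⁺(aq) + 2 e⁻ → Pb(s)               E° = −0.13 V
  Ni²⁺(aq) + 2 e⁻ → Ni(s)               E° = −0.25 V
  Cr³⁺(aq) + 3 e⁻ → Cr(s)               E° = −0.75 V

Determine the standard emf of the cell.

+0.62 V

The Pb²⁺/Pb couple has the higher E°, so Pb ion is reduced (cathode) and Cr is oxidized (anode).
E°cell = E°(cathode) − E°(anode) = −0.13 − (−0.75) = +0.62 V.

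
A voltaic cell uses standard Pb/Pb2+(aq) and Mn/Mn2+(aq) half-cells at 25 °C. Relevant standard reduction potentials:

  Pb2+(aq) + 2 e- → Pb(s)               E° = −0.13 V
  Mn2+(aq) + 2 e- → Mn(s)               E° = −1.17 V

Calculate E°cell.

Of the two couples in this cell, the one with the more positive reduction potential is reduced at the cathode: here that is Pb²⁺/Pb (−0.13 V); Mn²⁺/Mn (−1.17 V) is the anode.
E°cell = E°(cathode) − E°(anode) = −0.13 − (−1.17) = +1.04 V.

+1.04 V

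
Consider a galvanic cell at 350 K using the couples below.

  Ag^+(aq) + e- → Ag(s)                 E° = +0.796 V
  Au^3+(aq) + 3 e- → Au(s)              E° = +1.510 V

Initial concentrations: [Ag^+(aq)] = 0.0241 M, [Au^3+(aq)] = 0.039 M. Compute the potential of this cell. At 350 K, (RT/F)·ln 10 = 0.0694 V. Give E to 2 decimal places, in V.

The Au³⁺/Au couple has the more positive E°, so it is the cathode; Ag⁺/Ag is the anode.
E°cell = E°cat − E°an = +1.510 − (+0.796) = +0.714 V; n = 3.
For the overall reaction Au^3+(aq) + 3 Ag(s) → Au(s) + 3 Ag^+(aq), Q = [Ag^+(aq)]^3 / [Au^3+(aq)] = 0.000359, giving log Q = −3.445.
E = E° − (0.0694/n)·log Q = +0.714 − (0.0694/3)(−3.445) = +0.79 V.

+0.79 V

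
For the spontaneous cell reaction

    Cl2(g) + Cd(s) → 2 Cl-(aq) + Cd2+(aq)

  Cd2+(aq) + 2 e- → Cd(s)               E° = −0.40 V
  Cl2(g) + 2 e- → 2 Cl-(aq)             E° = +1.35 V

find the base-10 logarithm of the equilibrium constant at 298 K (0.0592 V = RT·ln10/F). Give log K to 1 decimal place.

log K = 59.1

The Cl₂/Cl⁻ couple is reduced (cathode); E°cell = +1.35 − (−0.40) = +1.75 V with n = 2.
At equilibrium E = 0, so log K = nE°cell / 0.0592 = (2)(+1.75) / 0.0592 = 59.1.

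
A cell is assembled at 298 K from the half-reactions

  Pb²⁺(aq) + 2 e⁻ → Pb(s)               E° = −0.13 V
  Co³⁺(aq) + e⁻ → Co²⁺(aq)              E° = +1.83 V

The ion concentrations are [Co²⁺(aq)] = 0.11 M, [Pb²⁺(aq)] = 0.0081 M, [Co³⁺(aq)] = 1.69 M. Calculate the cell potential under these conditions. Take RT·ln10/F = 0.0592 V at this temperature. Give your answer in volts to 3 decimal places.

+2.092 V

Since E°(Co³⁺/Co²⁺) > E°(Pb²⁺/Pb), Co³⁺/Co²⁺ serves as the cathode.
The standard potential is +1.83 − (−0.13) = +1.96 V and the balanced reaction transfers n = 2 electrons.
For the overall reaction 2 Co³⁺(aq) + Pb(s) → 2 Co²⁺(aq) + Pb²⁺(aq), Q = ([Co²⁺(aq)]^2·[Pb²⁺(aq)]) / [Co³⁺(aq)]^2 = 3.43×10^−5, giving log Q = −4.465.
Applying E = E° − (RT ln10/nF)·log Q gives +1.96 − (0.0592/2)(−4.465) = +2.092 V.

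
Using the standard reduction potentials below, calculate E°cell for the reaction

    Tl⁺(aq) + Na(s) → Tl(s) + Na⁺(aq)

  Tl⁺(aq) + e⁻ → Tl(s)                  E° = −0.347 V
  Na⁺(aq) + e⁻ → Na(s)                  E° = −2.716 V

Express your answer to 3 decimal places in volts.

In the reaction as written, Tl⁺(aq) is reduced (cathode) and Na⁺(aq) is produced by oxidation at the anode.
E°cell = E°(cathode) − E°(anode) = −0.347 − (−2.716) = +2.369 V.

+2.369 V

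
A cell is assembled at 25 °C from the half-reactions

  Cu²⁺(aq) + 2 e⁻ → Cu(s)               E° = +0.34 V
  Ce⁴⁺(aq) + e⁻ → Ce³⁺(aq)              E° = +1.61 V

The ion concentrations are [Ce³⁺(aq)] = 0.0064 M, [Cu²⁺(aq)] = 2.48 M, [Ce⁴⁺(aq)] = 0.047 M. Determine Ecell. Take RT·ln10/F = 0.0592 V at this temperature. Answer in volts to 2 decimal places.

+1.31 V

Since E°(Ce⁴⁺/Ce³⁺) > E°(Cu²⁺/Cu), Ce⁴⁺/Ce³⁺ serves as the cathode.
The standard potential is +1.61 − (+0.34) = +1.27 V and the balanced reaction transfers n = 2 electrons.
Balancing gives 2 Ce⁴⁺(aq) + Cu(s) → 2 Ce³⁺(aq) + Cu²⁺(aq); hence Q = ([Ce³⁺(aq)]^2·[Cu²⁺(aq)]) / [Ce⁴⁺(aq)]^2 = 0.046 (log Q = −1.337).
Applying E = E° − (RT ln10/nF)·log Q gives +1.27 − (0.0592/2)(−1.337) = +1.31 V.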